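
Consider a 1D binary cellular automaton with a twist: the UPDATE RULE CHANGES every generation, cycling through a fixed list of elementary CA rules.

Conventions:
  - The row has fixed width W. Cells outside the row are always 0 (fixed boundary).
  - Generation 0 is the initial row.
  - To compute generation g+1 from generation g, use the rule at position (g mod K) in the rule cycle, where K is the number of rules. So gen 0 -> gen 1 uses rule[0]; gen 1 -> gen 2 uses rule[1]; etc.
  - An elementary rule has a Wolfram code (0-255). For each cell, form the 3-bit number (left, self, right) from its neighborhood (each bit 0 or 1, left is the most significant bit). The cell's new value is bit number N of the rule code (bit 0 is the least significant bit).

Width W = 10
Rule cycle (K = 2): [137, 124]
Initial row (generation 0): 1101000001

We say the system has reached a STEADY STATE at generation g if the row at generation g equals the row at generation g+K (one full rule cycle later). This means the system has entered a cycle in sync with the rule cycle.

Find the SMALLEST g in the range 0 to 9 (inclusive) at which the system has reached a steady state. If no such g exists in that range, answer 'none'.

Gen 0: 1101000001
Gen 1 (rule 137): 1000011100
Gen 2 (rule 124): 1100010110
Gen 3 (rule 137): 1001000100
Gen 4 (rule 124): 1101100110
Gen 5 (rule 137): 1001000100
Gen 6 (rule 124): 1101100110
Gen 7 (rule 137): 1001000100
Gen 8 (rule 124): 1101100110
Gen 9 (rule 137): 1001000100
Gen 10 (rule 124): 1101100110
Gen 11 (rule 137): 1001000100

Answer: 3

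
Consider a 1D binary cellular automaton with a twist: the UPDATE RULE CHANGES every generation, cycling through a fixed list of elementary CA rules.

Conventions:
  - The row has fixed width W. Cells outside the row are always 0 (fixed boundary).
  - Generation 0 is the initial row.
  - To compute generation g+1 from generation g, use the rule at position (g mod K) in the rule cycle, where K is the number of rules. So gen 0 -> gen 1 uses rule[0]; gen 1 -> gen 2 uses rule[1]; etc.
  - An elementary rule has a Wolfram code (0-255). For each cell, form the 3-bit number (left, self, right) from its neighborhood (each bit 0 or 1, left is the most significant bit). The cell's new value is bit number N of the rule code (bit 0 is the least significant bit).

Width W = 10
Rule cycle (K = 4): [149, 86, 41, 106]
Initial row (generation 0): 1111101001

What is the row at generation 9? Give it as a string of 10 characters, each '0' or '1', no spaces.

Gen 0: 1111101001
Gen 1 (rule 149): 0111001101
Gen 2 (rule 86): 1001110101
Gen 3 (rule 41): 0001001010
Gen 4 (rule 106): 0010010100
Gen 5 (rule 149): 1011010111
Gen 6 (rule 86): 1001010001
Gen 7 (rule 41): 0000100100
Gen 8 (rule 106): 0001001000
Gen 9 (rule 149): 1101101111

Answer: 1101101111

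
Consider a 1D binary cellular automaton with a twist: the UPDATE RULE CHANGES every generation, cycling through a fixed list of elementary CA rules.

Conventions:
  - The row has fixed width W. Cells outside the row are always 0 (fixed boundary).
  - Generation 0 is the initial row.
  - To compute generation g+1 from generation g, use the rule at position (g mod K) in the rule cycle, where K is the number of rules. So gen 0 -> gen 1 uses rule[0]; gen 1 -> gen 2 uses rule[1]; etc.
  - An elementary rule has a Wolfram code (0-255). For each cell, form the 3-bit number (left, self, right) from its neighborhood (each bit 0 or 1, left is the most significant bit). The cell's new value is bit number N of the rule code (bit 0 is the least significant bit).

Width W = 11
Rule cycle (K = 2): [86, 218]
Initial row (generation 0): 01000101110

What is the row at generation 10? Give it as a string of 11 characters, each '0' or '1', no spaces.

Gen 0: 01000101110
Gen 1 (rule 86): 11101100011
Gen 2 (rule 218): 11101110111
Gen 3 (rule 86): 00100010001
Gen 4 (rule 218): 01010101010
Gen 5 (rule 86): 11010101011
Gen 6 (rule 218): 11000000011
Gen 7 (rule 86): 01100000101
Gen 8 (rule 218): 11110001000
Gen 9 (rule 86): 00011011100
Gen 10 (rule 218): 00111011110

Answer: 00111011110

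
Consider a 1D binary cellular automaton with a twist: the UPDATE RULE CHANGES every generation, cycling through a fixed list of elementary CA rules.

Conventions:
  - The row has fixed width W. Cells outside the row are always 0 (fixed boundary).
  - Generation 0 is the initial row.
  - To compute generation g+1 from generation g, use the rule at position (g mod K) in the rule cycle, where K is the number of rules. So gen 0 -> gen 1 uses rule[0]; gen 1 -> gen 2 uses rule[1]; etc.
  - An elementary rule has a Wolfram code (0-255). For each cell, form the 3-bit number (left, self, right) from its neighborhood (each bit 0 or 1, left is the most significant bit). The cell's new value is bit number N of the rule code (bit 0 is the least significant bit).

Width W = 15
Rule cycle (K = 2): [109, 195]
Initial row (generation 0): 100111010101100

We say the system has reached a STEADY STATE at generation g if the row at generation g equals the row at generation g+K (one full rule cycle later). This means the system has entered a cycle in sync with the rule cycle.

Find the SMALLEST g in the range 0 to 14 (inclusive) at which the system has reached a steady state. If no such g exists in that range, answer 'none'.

Gen 0: 100111010101100
Gen 1 (rule 109): 100101111111101
Gen 2 (rule 195): 001000111111100
Gen 3 (rule 109): 101010100000101
Gen 4 (rule 195): 000000001111000
Gen 5 (rule 109): 111111101001011
Gen 6 (rule 195): 011111100010001
Gen 7 (rule 109): 010000101010101
Gen 8 (rule 195): 100111000000000
Gen 9 (rule 109): 100101011111111
Gen 10 (rule 195): 001000001111111
Gen 11 (rule 109): 101011101000001
Gen 12 (rule 195): 000001100011110
Gen 13 (rule 109): 111101101010010
Gen 14 (rule 195): 011100100000100
Gen 15 (rule 109): 010100101110101
Gen 16 (rule 195): 100001000110000

Answer: none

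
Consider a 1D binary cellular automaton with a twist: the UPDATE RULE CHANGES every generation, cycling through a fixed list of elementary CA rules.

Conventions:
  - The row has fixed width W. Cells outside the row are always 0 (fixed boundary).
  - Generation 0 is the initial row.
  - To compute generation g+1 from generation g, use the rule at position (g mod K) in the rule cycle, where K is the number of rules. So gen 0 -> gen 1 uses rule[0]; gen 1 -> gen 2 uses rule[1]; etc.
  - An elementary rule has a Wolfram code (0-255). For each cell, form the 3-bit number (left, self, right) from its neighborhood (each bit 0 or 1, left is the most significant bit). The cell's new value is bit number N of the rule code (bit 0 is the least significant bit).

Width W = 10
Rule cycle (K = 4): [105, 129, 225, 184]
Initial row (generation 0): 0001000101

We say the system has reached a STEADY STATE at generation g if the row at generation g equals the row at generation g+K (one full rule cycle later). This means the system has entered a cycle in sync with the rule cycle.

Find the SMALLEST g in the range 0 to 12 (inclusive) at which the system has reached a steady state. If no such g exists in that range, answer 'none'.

Answer: 2

Derivation:
Gen 0: 0001000101
Gen 1 (rule 105): 1100010010
Gen 2 (rule 129): 0001000000
Gen 3 (rule 225): 1100011111
Gen 4 (rule 184): 1010011110
Gen 5 (rule 105): 0100010010
Gen 6 (rule 129): 0001000000
Gen 7 (rule 225): 1100011111
Gen 8 (rule 184): 1010011110
Gen 9 (rule 105): 0100010010
Gen 10 (rule 129): 0001000000
Gen 11 (rule 225): 1100011111
Gen 12 (rule 184): 1010011110
Gen 13 (rule 105): 0100010010
Gen 14 (rule 129): 0001000000
Gen 15 (rule 225): 1100011111
Gen 16 (rule 184): 1010011110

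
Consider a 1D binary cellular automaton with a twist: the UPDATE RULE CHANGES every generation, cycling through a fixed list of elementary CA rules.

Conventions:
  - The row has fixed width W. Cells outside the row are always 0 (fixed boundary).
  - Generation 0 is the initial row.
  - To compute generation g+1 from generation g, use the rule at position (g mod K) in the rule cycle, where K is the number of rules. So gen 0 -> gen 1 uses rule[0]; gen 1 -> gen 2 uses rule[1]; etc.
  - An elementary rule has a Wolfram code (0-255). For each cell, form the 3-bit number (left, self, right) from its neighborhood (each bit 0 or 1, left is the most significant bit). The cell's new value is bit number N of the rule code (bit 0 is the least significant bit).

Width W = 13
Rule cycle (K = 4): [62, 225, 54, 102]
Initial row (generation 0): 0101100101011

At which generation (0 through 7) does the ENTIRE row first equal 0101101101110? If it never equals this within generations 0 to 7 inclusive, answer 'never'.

Answer: never

Derivation:
Gen 0: 0101100101011
Gen 1 (rule 62): 1111011111110
Gen 2 (rule 225): 0111101111110
Gen 3 (rule 54): 1000010000001
Gen 4 (rule 102): 1000110000011
Gen 5 (rule 62): 1101101000110
Gen 6 (rule 225): 0110110010010
Gen 7 (rule 54): 1001001111111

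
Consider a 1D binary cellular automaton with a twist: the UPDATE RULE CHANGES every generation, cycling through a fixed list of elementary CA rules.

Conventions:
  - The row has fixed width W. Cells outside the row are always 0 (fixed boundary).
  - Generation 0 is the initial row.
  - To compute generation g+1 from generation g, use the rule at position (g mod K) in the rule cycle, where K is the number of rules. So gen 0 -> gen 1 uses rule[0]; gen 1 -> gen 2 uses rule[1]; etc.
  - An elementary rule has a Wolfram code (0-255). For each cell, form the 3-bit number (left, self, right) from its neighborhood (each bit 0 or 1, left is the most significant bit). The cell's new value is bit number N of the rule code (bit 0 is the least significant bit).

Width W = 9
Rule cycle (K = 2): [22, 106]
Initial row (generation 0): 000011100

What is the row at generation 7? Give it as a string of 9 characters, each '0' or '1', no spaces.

Answer: 000001000

Derivation:
Gen 0: 000011100
Gen 1 (rule 22): 000100010
Gen 2 (rule 106): 001000100
Gen 3 (rule 22): 011101110
Gen 4 (rule 106): 110111010
Gen 5 (rule 22): 000000011
Gen 6 (rule 106): 000000111
Gen 7 (rule 22): 000001000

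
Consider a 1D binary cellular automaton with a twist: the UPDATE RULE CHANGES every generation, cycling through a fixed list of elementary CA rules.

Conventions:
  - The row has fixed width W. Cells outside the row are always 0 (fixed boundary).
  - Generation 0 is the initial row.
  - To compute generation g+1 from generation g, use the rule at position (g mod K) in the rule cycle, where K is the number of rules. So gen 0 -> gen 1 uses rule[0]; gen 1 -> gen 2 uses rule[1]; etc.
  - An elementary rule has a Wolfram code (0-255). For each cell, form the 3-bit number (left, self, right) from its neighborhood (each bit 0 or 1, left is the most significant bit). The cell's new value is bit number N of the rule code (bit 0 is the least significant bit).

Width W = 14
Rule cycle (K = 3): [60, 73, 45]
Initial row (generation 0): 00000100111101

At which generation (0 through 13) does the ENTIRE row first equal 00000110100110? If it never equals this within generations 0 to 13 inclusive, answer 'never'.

Answer: never

Derivation:
Gen 0: 00000100111101
Gen 1 (rule 60): 00000110100011
Gen 2 (rule 73): 11110110001011
Gen 3 (rule 45): 10001100101110
Gen 4 (rule 60): 11001010111001
Gen 5 (rule 73): 11000000101000
Gen 6 (rule 45): 10011110111011
Gen 7 (rule 60): 11010001100110
Gen 8 (rule 73): 11000101100110
Gen 9 (rule 45): 10010111000100
Gen 10 (rule 60): 11011100100110
Gen 11 (rule 73): 11010100000110
Gen 12 (rule 45): 10111101110100
Gen 13 (rule 60): 11100011001110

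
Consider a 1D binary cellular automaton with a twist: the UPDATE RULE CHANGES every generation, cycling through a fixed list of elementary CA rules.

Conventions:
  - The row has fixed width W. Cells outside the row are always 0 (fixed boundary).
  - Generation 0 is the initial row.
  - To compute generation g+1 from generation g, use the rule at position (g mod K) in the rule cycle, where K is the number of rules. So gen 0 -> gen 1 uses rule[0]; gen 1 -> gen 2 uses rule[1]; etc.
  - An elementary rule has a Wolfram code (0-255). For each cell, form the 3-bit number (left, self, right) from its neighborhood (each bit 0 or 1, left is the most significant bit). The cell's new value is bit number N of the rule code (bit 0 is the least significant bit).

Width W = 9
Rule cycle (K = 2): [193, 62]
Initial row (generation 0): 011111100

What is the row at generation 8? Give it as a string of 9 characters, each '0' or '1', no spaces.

Gen 0: 011111100
Gen 1 (rule 193): 001111101
Gen 2 (rule 62): 011000011
Gen 3 (rule 193): 001011001
Gen 4 (rule 62): 011110111
Gen 5 (rule 193): 001110011
Gen 6 (rule 62): 011001110
Gen 7 (rule 193): 001000110
Gen 8 (rule 62): 011101101

Answer: 011101101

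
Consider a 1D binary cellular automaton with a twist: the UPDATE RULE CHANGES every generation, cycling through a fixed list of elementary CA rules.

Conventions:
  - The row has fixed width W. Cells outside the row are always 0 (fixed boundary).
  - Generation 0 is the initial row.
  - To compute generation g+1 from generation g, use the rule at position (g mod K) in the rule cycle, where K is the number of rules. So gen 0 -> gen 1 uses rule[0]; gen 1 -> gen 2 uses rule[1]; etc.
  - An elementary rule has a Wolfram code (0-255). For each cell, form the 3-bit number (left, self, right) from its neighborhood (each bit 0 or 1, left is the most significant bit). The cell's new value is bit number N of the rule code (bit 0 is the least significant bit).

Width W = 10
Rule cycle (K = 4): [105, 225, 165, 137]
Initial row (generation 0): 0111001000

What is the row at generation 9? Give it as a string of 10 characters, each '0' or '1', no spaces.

Gen 0: 0111001000
Gen 1 (rule 105): 0101000011
Gen 2 (rule 225): 0010011001
Gen 3 (rule 165): 1010000001
Gen 4 (rule 137): 0000111100
Gen 5 (rule 105): 1110100101
Gen 6 (rule 225): 0111000010
Gen 7 (rule 165): 0010011010
Gen 8 (rule 137): 1000010000
Gen 9 (rule 105): 0011000111

Answer: 0011000111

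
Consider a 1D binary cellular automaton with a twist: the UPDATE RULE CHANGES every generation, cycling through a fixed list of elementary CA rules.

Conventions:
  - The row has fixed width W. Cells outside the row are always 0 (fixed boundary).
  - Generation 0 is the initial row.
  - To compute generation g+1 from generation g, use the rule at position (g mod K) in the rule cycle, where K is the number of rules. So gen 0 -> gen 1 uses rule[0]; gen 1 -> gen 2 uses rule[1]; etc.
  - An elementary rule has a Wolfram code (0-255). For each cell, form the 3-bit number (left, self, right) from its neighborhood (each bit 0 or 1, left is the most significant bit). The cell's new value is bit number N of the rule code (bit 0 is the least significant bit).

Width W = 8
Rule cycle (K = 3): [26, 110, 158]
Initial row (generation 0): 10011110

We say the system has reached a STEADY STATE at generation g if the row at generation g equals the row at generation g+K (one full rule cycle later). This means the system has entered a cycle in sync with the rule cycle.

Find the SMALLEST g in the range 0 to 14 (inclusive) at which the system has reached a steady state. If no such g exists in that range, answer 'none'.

Answer: 0

Derivation:
Gen 0: 10011110
Gen 1 (rule 26): 01110001
Gen 2 (rule 110): 11010011
Gen 3 (rule 158): 10011110
Gen 4 (rule 26): 01110001
Gen 5 (rule 110): 11010011
Gen 6 (rule 158): 10011110
Gen 7 (rule 26): 01110001
Gen 8 (rule 110): 11010011
Gen 9 (rule 158): 10011110
Gen 10 (rule 26): 01110001
Gen 11 (rule 110): 11010011
Gen 12 (rule 158): 10011110
Gen 13 (rule 26): 01110001
Gen 14 (rule 110): 11010011
Gen 15 (rule 158): 10011110
Gen 16 (rule 26): 01110001
Gen 17 (rule 110): 11010011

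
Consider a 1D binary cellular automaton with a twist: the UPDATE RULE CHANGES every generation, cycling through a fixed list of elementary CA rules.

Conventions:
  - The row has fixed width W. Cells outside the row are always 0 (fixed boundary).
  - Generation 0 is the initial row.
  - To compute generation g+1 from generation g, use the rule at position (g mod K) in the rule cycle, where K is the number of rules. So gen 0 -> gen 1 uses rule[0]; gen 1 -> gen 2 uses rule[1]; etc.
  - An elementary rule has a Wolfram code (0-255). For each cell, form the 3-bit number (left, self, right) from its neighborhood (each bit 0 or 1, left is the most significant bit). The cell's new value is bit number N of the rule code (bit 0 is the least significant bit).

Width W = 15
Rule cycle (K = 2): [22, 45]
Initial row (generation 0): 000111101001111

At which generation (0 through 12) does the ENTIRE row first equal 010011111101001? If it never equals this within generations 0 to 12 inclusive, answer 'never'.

Gen 0: 000111101001111
Gen 1 (rule 22): 001000001110000
Gen 2 (rule 45): 101011101000111
Gen 3 (rule 22): 101000001101000
Gen 4 (rule 45): 111011101011011
Gen 5 (rule 22): 000000001000000
Gen 6 (rule 45): 111111101011111
Gen 7 (rule 22): 000000001000000
Gen 8 (rule 45): 111111101011111
Gen 9 (rule 22): 000000001000000
Gen 10 (rule 45): 111111101011111
Gen 11 (rule 22): 000000001000000
Gen 12 (rule 45): 111111101011111

Answer: never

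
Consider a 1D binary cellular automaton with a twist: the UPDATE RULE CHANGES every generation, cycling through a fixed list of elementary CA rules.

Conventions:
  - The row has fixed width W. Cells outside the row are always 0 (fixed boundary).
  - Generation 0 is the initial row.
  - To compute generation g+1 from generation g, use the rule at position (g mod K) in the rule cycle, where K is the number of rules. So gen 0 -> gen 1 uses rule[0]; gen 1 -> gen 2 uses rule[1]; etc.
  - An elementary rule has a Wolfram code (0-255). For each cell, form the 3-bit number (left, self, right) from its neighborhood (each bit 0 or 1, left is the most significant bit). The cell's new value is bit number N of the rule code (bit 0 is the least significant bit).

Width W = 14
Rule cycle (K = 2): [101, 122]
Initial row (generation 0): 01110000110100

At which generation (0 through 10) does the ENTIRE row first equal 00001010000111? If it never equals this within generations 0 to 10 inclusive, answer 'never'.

Gen 0: 01110000110100
Gen 1 (rule 101): 00010110011101
Gen 2 (rule 122): 00101111110110
Gen 3 (rule 101): 10110000011010
Gen 4 (rule 122): 01111000111101
Gen 5 (rule 101): 00001010000111
Gen 6 (rule 122): 00010101001101
Gen 7 (rule 101): 11011111000111
Gen 8 (rule 122): 11110001101101
Gen 9 (rule 101): 00010100110111
Gen 10 (rule 122): 00101011111101

Answer: 5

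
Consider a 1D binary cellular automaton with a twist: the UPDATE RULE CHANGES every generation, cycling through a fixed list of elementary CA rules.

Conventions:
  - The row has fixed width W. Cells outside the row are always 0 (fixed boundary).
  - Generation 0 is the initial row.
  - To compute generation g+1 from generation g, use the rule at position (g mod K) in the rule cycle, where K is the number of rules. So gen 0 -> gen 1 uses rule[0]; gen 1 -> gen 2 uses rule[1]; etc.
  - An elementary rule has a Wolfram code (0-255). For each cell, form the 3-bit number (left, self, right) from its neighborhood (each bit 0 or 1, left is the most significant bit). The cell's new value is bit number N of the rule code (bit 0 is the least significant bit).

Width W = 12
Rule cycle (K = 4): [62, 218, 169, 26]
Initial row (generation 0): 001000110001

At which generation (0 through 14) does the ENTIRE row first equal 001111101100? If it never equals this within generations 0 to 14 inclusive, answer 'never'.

Gen 0: 001000110001
Gen 1 (rule 62): 011101101011
Gen 2 (rule 218): 111101100011
Gen 3 (rule 169): 111011001010
Gen 4 (rule 26): 100010110001
Gen 5 (rule 62): 110111101011
Gen 6 (rule 218): 110111100011
Gen 7 (rule 169): 101111001010
Gen 8 (rule 26): 001000110001
Gen 9 (rule 62): 011101101011
Gen 10 (rule 218): 111101100011
Gen 11 (rule 169): 111011001010
Gen 12 (rule 26): 100010110001
Gen 13 (rule 62): 110111101011
Gen 14 (rule 218): 110111100011

Answer: never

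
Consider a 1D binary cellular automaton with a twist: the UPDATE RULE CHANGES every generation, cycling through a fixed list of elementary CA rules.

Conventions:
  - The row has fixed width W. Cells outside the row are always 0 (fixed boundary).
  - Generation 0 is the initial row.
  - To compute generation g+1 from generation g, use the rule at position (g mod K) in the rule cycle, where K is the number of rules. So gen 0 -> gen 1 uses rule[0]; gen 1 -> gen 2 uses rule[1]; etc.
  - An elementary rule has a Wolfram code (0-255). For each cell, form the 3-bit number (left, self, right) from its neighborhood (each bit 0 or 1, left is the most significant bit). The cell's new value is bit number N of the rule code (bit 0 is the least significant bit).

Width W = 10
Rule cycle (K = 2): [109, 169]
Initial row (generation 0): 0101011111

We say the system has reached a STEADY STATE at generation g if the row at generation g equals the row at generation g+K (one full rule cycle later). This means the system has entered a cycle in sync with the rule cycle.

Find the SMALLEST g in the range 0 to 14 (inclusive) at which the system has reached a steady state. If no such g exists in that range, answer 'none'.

Gen 0: 0101011111
Gen 1 (rule 109): 0111110001
Gen 2 (rule 169): 0111100100
Gen 3 (rule 109): 0100100101
Gen 4 (rule 169): 0000000010
Gen 5 (rule 109): 1111111010
Gen 6 (rule 169): 1111110100
Gen 7 (rule 109): 1000011101
Gen 8 (rule 169): 0011011010
Gen 9 (rule 109): 1011111110
Gen 10 (rule 169): 0111111100
Gen 11 (rule 109): 0100000101
Gen 12 (rule 169): 0001110010
Gen 13 (rule 109): 1101010010
Gen 14 (rule 169): 1010100000
Gen 15 (rule 109): 1111101111
Gen 16 (rule 169): 1111011110

Answer: none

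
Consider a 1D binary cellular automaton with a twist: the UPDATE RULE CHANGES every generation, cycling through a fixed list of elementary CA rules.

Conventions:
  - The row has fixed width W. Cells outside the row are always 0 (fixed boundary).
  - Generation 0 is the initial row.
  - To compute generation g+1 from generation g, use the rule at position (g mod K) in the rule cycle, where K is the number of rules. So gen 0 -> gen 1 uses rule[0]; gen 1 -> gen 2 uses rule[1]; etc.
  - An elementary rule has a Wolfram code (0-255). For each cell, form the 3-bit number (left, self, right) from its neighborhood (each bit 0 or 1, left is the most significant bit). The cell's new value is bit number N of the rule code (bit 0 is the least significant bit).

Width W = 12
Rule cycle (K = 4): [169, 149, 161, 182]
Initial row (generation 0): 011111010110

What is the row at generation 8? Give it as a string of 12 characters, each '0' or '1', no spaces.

Gen 0: 011111010110
Gen 1 (rule 169): 011110101100
Gen 2 (rule 149): 001100100011
Gen 3 (rule 161): 100000001000
Gen 4 (rule 182): 110000011100
Gen 5 (rule 169): 100111011001
Gen 6 (rule 149): 110010000101
Gen 7 (rule 161): 000000110010
Gen 8 (rule 182): 000001001111

Answer: 000001001111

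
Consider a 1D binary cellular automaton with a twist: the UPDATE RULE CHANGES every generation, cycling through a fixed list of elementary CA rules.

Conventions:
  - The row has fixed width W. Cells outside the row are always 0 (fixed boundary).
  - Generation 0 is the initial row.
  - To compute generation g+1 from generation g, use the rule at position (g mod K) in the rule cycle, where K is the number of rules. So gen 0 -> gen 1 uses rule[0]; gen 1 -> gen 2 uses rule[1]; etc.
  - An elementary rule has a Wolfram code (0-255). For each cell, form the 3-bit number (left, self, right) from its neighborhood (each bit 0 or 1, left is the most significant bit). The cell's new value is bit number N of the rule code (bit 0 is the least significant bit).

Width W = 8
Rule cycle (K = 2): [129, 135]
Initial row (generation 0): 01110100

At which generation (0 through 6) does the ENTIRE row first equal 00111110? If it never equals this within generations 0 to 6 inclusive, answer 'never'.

Answer: never

Derivation:
Gen 0: 01110100
Gen 1 (rule 129): 00100001
Gen 2 (rule 135): 11101111
Gen 3 (rule 129): 01000110
Gen 4 (rule 135): 11011000
Gen 5 (rule 129): 00000011
Gen 6 (rule 135): 11111100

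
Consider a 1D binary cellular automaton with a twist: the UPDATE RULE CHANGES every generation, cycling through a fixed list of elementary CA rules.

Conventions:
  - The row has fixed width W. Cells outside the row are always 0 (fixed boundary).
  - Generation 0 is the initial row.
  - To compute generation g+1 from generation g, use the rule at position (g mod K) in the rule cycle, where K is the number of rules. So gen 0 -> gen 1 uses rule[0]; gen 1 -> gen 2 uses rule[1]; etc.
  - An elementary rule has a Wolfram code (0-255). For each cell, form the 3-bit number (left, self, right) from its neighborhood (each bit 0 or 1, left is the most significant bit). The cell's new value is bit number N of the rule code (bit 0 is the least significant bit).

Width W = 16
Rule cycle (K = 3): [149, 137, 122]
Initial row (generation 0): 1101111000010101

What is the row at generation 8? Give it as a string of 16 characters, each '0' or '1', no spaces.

Answer: 1111011110010011

Derivation:
Gen 0: 1101111000010101
Gen 1 (rule 149): 0000110111010101
Gen 2 (rule 137): 1110100110000000
Gen 3 (rule 122): 1011011111000000
Gen 4 (rule 149): 1000001110111111
Gen 5 (rule 137): 0011101100111110
Gen 6 (rule 122): 0110111111100011
Gen 7 (rule 149): 0000011111011000
Gen 8 (rule 137): 1111011110010011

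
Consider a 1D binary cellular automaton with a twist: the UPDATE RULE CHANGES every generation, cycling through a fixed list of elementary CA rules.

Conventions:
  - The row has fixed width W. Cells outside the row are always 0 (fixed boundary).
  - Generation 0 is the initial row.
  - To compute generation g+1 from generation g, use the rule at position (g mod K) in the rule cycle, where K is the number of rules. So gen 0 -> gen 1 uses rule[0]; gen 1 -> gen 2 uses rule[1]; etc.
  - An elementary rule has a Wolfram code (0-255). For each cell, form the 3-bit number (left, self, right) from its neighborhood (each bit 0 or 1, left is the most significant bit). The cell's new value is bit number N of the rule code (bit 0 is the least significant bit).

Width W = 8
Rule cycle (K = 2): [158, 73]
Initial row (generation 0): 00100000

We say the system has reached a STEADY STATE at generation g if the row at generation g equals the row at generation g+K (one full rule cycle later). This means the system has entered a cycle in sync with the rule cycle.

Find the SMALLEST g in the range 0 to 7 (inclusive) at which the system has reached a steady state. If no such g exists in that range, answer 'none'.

Answer: none

Derivation:
Gen 0: 00100000
Gen 1 (rule 158): 01110000
Gen 2 (rule 73): 01010111
Gen 3 (rule 158): 11010110
Gen 4 (rule 73): 11000110
Gen 5 (rule 158): 10101101
Gen 6 (rule 73): 00001100
Gen 7 (rule 158): 00011010
Gen 8 (rule 73): 11011000
Gen 9 (rule 158): 10010100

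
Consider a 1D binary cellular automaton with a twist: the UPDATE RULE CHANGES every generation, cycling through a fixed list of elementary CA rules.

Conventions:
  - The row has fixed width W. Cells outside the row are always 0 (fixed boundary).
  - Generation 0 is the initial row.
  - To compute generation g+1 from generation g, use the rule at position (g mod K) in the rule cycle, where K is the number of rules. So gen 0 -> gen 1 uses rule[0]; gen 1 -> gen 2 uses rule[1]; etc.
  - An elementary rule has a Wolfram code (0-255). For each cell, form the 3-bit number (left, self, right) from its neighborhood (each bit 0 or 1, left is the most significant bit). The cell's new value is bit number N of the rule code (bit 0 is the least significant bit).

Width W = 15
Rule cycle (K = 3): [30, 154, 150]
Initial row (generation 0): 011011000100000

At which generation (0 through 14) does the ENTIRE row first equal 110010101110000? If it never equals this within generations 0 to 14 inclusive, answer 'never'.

Answer: 1

Derivation:
Gen 0: 011011000100000
Gen 1 (rule 30): 110010101110000
Gen 2 (rule 154): 101100001101000
Gen 3 (rule 150): 100010010001100
Gen 4 (rule 30): 110111111011010
Gen 5 (rule 154): 100111110010001
Gen 6 (rule 150): 111011101111011
Gen 7 (rule 30): 100010001000010
Gen 8 (rule 154): 010101010100101
Gen 9 (rule 150): 110101010111101
Gen 10 (rule 30): 100101010100001
Gen 11 (rule 154): 011000000010010
Gen 12 (rule 150): 100100000111111
Gen 13 (rule 30): 111110001100000
Gen 14 (rule 154): 111101011010000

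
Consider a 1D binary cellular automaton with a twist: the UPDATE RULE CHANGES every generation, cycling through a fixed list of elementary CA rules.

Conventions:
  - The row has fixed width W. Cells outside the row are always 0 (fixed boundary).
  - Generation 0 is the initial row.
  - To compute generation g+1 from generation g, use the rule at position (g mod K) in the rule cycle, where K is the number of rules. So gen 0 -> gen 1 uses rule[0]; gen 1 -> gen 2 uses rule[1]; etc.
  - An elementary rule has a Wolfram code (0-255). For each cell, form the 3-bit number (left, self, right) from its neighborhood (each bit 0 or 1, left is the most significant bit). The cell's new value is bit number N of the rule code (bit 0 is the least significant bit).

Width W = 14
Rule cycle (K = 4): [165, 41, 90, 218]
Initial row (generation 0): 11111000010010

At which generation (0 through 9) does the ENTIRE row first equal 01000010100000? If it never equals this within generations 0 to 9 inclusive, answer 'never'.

Answer: 2

Derivation:
Gen 0: 11111000010010
Gen 1 (rule 165): 01110011010010
Gen 2 (rule 41): 01000010100000
Gen 3 (rule 90): 10100100010000
Gen 4 (rule 218): 00011010101000
Gen 5 (rule 165): 11000111111011
Gen 6 (rule 41): 10010100000110
Gen 7 (rule 90): 01100010001111
Gen 8 (rule 218): 11110101011111
Gen 9 (rule 165): 01101111101110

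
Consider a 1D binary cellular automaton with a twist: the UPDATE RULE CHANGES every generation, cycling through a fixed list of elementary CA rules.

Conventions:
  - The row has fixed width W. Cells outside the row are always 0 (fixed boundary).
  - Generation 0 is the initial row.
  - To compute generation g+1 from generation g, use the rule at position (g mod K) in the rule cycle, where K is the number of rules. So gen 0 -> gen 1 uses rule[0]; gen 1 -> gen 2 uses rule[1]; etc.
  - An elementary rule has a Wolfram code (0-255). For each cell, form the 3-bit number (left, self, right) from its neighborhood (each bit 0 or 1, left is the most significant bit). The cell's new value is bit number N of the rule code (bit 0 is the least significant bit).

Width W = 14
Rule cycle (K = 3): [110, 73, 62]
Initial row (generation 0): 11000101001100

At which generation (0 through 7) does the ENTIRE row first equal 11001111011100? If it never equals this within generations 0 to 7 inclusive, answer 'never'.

Answer: 1

Derivation:
Gen 0: 11000101001100
Gen 1 (rule 110): 11001111011100
Gen 2 (rule 73): 11001001010101
Gen 3 (rule 62): 10111111111111
Gen 4 (rule 110): 11100000000001
Gen 5 (rule 73): 10101111111100
Gen 6 (rule 62): 11111000000010
Gen 7 (rule 110): 10001000000110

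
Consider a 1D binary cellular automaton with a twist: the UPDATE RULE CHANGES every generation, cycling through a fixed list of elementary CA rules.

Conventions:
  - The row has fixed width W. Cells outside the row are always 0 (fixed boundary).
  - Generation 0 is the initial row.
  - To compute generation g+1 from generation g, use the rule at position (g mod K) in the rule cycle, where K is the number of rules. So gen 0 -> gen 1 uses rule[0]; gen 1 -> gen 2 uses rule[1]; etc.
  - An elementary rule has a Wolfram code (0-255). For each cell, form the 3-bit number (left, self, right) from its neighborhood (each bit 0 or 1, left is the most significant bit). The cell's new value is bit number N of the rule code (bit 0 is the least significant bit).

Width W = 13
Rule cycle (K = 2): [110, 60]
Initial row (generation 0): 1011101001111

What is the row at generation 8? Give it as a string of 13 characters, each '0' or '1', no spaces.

Gen 0: 1011101001111
Gen 1 (rule 110): 1110111011001
Gen 2 (rule 60): 1001100110101
Gen 3 (rule 110): 1011101111111
Gen 4 (rule 60): 1110011000000
Gen 5 (rule 110): 1010111000000
Gen 6 (rule 60): 1111100100000
Gen 7 (rule 110): 1000101100000
Gen 8 (rule 60): 1100111010000

Answer: 1100111010000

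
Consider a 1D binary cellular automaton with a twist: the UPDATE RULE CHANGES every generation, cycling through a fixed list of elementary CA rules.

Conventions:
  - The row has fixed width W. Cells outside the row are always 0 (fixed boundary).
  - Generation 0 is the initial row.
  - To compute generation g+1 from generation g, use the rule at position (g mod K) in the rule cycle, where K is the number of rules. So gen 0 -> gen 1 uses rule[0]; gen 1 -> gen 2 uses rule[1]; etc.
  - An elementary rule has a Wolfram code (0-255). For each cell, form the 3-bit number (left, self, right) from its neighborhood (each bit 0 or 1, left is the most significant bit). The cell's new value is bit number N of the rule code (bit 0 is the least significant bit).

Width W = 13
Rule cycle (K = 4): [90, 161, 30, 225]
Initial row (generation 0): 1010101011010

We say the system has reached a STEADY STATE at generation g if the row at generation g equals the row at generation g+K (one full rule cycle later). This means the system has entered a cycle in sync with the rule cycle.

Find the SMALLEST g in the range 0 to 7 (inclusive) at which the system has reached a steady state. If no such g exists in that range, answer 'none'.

Answer: none

Derivation:
Gen 0: 1010101011010
Gen 1 (rule 90): 0000000011001
Gen 2 (rule 161): 1111111000000
Gen 3 (rule 30): 1000000100000
Gen 4 (rule 225): 0011110001111
Gen 5 (rule 90): 0110011011001
Gen 6 (rule 161): 0000000100000
Gen 7 (rule 30): 0000001110000
Gen 8 (rule 225): 1111100110111
Gen 9 (rule 90): 1000111110101
Gen 10 (rule 161): 0010011101010
Gen 11 (rule 30): 0111110001011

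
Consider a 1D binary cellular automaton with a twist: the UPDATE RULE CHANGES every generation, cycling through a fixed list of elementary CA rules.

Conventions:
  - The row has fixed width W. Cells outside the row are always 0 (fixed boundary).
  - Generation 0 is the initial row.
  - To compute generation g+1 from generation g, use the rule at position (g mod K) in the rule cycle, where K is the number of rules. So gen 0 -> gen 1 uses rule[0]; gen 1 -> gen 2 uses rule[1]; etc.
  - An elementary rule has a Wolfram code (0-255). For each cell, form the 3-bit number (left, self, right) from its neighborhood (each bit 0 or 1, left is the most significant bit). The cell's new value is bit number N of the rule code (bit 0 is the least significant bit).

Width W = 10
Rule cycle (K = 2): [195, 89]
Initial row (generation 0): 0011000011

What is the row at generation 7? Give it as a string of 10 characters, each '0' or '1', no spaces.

Answer: 0000001001

Derivation:
Gen 0: 0011000011
Gen 1 (rule 195): 1101011101
Gen 2 (rule 89): 1100010100
Gen 3 (rule 195): 0101100001
Gen 4 (rule 89): 0001111100
Gen 5 (rule 195): 1110111101
Gen 6 (rule 89): 1010100100
Gen 7 (rule 195): 0000001001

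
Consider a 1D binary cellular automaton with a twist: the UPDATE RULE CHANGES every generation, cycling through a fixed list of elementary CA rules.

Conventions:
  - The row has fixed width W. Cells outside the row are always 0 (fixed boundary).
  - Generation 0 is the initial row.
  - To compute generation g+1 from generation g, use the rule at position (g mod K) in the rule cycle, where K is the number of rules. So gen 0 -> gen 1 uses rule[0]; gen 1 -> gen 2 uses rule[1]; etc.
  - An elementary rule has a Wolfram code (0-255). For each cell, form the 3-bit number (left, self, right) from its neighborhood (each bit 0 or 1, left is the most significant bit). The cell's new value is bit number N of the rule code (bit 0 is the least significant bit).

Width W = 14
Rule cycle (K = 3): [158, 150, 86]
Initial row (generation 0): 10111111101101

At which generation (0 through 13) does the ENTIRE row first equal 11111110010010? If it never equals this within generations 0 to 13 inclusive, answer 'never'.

Gen 0: 10111111101101
Gen 1 (rule 158): 10111111001001
Gen 2 (rule 150): 10011110111111
Gen 3 (rule 86): 11100010000001
Gen 4 (rule 158): 11010111000011
Gen 5 (rule 150): 00010010100100
Gen 6 (rule 86): 00111110111110
Gen 7 (rule 158): 01111100111101
Gen 8 (rule 150): 10111011011001
Gen 9 (rule 86): 10001001001111
Gen 10 (rule 158): 11011111111110
Gen 11 (rule 150): 00001111111101
Gen 12 (rule 86): 00010000000101
Gen 13 (rule 158): 00111000001101

Answer: never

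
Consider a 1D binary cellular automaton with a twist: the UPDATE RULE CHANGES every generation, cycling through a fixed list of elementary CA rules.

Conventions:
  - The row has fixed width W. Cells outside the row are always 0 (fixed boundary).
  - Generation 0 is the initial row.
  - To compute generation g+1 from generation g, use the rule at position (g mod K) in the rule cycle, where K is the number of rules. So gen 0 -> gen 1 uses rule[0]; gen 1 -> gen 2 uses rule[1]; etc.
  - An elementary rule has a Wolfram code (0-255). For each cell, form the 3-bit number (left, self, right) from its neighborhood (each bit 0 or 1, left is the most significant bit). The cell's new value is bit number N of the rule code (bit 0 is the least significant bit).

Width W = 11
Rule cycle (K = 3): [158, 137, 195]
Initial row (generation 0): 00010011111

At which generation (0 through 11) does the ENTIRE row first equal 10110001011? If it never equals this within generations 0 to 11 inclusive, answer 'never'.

Answer: never

Derivation:
Gen 0: 00010011111
Gen 1 (rule 158): 00111111110
Gen 2 (rule 137): 10111111100
Gen 3 (rule 195): 00011111101
Gen 4 (rule 158): 00111111001
Gen 5 (rule 137): 10111110000
Gen 6 (rule 195): 00011110111
Gen 7 (rule 158): 00111100110
Gen 8 (rule 137): 10111000100
Gen 9 (rule 195): 00011011001
Gen 10 (rule 158): 00110010111
Gen 11 (rule 137): 10100000110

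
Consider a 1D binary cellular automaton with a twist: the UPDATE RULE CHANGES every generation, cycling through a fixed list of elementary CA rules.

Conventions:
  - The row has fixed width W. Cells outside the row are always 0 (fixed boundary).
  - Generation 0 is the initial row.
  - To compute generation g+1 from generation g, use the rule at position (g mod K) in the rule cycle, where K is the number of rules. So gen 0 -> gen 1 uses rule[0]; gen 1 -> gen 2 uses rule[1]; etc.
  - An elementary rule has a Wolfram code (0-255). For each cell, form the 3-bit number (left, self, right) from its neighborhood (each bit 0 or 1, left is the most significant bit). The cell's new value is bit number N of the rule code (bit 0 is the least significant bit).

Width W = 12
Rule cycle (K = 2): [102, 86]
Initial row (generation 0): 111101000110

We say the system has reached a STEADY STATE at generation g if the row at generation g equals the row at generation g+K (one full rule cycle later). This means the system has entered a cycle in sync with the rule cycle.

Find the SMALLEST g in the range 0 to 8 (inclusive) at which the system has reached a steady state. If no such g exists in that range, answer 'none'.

Answer: none

Derivation:
Gen 0: 111101000110
Gen 1 (rule 102): 000111001010
Gen 2 (rule 86): 001001111011
Gen 3 (rule 102): 011010001101
Gen 4 (rule 86): 101011010101
Gen 5 (rule 102): 111101111111
Gen 6 (rule 86): 000100000001
Gen 7 (rule 102): 001100000011
Gen 8 (rule 86): 010110000101
Gen 9 (rule 102): 111010001111
Gen 10 (rule 86): 001011010001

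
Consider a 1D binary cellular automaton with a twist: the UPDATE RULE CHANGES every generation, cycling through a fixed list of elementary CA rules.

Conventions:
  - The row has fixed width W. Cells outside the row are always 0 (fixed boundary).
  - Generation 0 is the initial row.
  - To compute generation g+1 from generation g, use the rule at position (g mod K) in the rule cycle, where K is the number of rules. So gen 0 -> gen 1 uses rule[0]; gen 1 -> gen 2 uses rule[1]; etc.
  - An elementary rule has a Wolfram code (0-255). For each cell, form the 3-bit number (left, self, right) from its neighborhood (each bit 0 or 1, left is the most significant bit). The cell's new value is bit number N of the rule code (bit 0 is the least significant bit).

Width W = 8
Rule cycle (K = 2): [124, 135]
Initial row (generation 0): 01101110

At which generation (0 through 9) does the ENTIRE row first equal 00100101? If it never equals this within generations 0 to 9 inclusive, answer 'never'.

Gen 0: 01101110
Gen 1 (rule 124): 01111011
Gen 2 (rule 135): 10110000
Gen 3 (rule 124): 11111000
Gen 4 (rule 135): 01110011
Gen 5 (rule 124): 01011011
Gen 6 (rule 135): 11000000
Gen 7 (rule 124): 11100000
Gen 8 (rule 135): 01001111
Gen 9 (rule 124): 01101001

Answer: never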